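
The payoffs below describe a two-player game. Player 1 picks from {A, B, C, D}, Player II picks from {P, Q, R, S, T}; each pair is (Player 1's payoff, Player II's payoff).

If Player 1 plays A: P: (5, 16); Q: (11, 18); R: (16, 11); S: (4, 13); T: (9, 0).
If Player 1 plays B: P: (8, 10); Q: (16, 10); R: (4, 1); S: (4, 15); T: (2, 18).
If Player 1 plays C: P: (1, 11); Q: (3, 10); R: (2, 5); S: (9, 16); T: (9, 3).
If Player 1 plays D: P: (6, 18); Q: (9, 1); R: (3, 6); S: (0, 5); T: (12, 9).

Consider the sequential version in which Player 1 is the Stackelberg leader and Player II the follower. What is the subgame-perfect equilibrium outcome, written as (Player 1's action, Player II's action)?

(A, Q)

Solve by backward induction (Player 1 leads).
- A → Player II plays Q (best of 16, 18, 11, 13, 0); Player 1 gets 11.
- B → Player II plays T (best of 10, 10, 1, 15, 18); Player 1 gets 2.
- C → Player II plays S (best of 11, 10, 5, 16, 3); Player 1 gets 9.
- D → Player II plays P (best of 18, 1, 6, 5, 9); Player 1 gets 6.
Among 11, 2, 9, 6, the best is 11 at A. Subgame-perfect outcome: (A, Q) with payoffs (11, 18).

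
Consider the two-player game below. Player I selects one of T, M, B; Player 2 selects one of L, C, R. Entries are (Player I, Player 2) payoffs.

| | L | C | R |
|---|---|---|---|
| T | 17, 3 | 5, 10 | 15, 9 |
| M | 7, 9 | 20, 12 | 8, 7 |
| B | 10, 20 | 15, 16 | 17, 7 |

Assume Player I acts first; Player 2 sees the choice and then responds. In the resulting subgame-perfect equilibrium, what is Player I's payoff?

20

Player 2 best-responds to each possible Player I move:
- T: BR = C, leader payoff 5.
- M: BR = C, leader payoff 20.
- B: BR = L, leader payoff 10.
Player I's induced payoffs are 5, 20, 10, so Player I commits to M. Subgame-perfect outcome: (M, C) with payoffs (20, 12).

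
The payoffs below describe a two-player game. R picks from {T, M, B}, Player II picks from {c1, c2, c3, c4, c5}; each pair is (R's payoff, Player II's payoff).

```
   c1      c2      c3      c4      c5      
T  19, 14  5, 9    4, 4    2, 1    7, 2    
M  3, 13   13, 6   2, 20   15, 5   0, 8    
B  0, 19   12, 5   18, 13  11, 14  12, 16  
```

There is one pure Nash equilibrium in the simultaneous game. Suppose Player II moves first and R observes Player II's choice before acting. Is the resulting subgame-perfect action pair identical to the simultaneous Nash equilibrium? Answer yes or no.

no

Work backward from R's decision.
- c1 → R plays T (best of 19, 3, 0); Player II gets 14.
- c2 → R plays M (best of 5, 13, 12); Player II gets 6.
- c3 → R plays B (best of 4, 2, 18); Player II gets 13.
- c4 → R plays M (best of 2, 15, 11); Player II gets 5.
- c5 → R plays B (best of 7, 0, 12); Player II gets 16.
Among 14, 6, 13, 5, 16, the best is 16 at c5. Subgame-perfect outcome: (B, c5) with payoffs (12, 16).
For the simultaneous game, intersect best replies.
R's best replies: c1→T; c2→M; c3→B; c4→M; c5→B.
Player II's best replies: T→c1; M→c3; B→c1.
Only (T, c1) has each player best-responding; Nash payoffs (19, 14).
Sequential outcome (B, c5) differs from the Nash profile (T, c1).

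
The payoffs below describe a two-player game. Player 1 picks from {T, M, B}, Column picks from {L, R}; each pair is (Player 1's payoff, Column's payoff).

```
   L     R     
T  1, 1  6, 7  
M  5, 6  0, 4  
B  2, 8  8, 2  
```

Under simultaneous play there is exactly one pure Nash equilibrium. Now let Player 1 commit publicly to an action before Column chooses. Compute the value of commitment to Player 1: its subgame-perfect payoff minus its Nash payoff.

Backward induction with Player 1 moving first.
- T: BR = R, leader payoff 6.
- M: BR = L, leader payoff 5.
- B: BR = L, leader payoff 2.
Among 6, 5, 2, the best is 6 at T. Subgame-perfect outcome: (T, R) with payoffs (6, 7).
Now find the simultaneous Nash equilibrium.
Player 1's best replies: L→M; R→B.
Column's best replies: T→R; M→L; B→L.
Only (M, L) has each player best-responding; Nash payoffs (5, 6).
Player 1's commitment gain: 6 − 5 = 1.

1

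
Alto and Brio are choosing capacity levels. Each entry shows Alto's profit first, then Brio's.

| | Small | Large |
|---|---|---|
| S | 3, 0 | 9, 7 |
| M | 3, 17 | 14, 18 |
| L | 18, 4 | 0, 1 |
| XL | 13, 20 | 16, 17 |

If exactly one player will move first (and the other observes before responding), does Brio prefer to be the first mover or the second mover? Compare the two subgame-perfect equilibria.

If Alto leads: Brio's best replies are S→Large, M→Large, L→Small, XL→Small; Alto's induced payoffs 9, 14, 18, 13; outcome (L, Small), payoffs (18, 4).
If Brio leads: Alto's best replies are Small→L, Large→XL; Brio's induced payoffs 4, 17; outcome (XL, Large), payoffs (16, 17).
Brio gets 17 moving first and 4 moving second, so Brio prefers to move first.

first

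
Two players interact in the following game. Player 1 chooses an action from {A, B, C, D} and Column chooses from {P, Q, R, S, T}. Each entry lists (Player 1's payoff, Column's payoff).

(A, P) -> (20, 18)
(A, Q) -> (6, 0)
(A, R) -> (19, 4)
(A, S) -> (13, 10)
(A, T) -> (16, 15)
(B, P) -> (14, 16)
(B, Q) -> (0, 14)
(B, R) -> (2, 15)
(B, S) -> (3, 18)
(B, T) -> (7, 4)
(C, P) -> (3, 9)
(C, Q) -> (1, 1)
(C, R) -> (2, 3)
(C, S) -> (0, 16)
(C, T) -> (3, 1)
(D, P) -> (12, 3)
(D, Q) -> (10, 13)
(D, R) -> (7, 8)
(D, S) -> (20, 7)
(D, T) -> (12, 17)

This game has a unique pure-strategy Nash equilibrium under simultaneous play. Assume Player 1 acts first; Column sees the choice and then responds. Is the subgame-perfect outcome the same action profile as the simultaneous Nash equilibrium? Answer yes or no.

Solve by backward induction (Player 1 leads).
- A: Column compares 18, 0, 4, 10, 15 and picks P; Player 1 would get 20.
- B: Column compares 16, 14, 15, 18, 4 and picks S; Player 1 would get 3.
- C: Column compares 9, 1, 3, 16, 1 and picks S; Player 1 would get 0.
- D: Column compares 3, 13, 8, 7, 17 and picks T; Player 1 would get 12.
Among 20, 3, 0, 12, the best is 20 at A. Subgame-perfect outcome: (A, P) with payoffs (20, 18).
Under simultaneous play:
Player 1's best replies: P→A; Q→D; R→A; S→D; T→A.
Column's best replies: A→P; B→S; C→S; D→T.
Only (A, P) has each player best-responding; Nash payoffs (20, 18).
Sequential outcome (A, P) coincides with the Nash profile (A, P).

yes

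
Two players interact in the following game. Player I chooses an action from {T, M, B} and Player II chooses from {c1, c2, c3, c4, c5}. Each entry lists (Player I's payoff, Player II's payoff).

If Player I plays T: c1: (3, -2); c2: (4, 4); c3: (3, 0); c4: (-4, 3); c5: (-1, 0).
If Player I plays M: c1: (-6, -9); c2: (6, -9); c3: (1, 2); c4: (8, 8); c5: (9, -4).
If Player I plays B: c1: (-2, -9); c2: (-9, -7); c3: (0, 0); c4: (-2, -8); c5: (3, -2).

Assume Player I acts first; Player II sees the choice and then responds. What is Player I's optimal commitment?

Work backward from Player II's decision.
- T → Player II plays c2 (best of -2, 4, 0, 3, 0); Player I gets 4.
- M → Player II plays c4 (best of -9, -9, 2, 8, -4); Player I gets 8.
- B → Player II plays c3 (best of -9, -7, 0, -8, -2); Player I gets 0.
Among 4, 8, 0, the best is 8 at M. Subgame-perfect outcome: (M, c4) with payoffs (8, 8).

M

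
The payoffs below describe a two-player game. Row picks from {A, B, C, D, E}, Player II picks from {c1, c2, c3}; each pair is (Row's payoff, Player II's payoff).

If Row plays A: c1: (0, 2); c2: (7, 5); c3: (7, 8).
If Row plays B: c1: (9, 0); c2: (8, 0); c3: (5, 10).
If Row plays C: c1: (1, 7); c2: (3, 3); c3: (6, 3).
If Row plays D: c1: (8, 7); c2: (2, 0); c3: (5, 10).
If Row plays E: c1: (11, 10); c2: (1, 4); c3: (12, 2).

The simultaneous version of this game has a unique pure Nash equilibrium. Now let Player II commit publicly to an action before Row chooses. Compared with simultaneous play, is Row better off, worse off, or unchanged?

Backward induction with Player II moving first.
- c1: Row compares 0, 9, 1, 8, 11 and picks E; Player II would get 10.
- c2: Row compares 7, 8, 3, 2, 1 and picks B; Player II would get 0.
- c3: Row compares 7, 5, 6, 5, 12 and picks E; Player II would get 2.
Among 10, 0, 2, the best is 10 at c1. Subgame-perfect outcome: (E, c1) with payoffs (11, 10).
Under simultaneous play:
Row's best replies: c1→E; c2→B; c3→E.
Player II's best replies: A→c3; B→c3; C→c1; D→c3; E→c1.
Only (E, c1) has each player best-responding; Nash payoffs (11, 10).
Row earns 11 sequentially versus 11 at the Nash outcome: unchanged.

unchanged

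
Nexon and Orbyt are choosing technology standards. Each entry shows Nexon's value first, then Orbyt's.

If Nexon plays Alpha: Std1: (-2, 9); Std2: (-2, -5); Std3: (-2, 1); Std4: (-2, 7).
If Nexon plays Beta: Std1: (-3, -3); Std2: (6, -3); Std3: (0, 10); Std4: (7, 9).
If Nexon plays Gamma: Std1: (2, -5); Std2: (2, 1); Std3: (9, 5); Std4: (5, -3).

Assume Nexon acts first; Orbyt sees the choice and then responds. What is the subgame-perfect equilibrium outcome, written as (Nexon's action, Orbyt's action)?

Work backward from Orbyt's decision.
- Alpha → Orbyt plays Std1 (best of 9, -5, 1, 7); Nexon gets -2.
- Beta → Orbyt plays Std3 (best of -3, -3, 10, 9); Nexon gets 0.
- Gamma → Orbyt plays Std3 (best of -5, 1, 5, -3); Nexon gets 9.
Maximizing over -2, 0, 9, Nexon chooses Gamma. Subgame-perfect outcome: (Gamma, Std3) with payoffs (9, 5).

(Gamma, Std3)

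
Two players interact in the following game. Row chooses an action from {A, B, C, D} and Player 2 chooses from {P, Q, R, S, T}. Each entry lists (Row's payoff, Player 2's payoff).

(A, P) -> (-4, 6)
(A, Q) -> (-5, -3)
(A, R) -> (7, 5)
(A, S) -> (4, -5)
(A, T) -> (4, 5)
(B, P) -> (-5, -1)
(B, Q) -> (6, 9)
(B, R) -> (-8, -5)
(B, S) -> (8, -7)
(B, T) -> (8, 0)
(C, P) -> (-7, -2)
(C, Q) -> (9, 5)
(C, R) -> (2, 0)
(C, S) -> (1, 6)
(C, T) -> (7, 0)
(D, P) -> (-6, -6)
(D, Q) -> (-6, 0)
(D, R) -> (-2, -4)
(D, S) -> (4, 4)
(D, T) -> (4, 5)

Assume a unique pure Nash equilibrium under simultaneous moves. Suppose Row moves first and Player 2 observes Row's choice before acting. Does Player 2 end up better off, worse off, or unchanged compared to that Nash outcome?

Work backward from Player 2's decision.
- A: BR = P, leader payoff -4.
- B: BR = Q, leader payoff 6.
- C: BR = S, leader payoff 1.
- D: BR = T, leader payoff 4.
Maximizing over -4, 6, 1, 4, Row chooses B. Subgame-perfect outcome: (B, Q) with payoffs (6, 9).
For the simultaneous game, intersect best replies.
Row's best replies: P→A; Q→C; R→A; S→B; T→B.
Player 2's best replies: A→P; B→Q; C→S; D→T.
Only (A, P) has each player best-responding; Nash payoffs (-4, 6).
Player 2 earns 9 sequentially versus 6 at the Nash outcome: better off.

better off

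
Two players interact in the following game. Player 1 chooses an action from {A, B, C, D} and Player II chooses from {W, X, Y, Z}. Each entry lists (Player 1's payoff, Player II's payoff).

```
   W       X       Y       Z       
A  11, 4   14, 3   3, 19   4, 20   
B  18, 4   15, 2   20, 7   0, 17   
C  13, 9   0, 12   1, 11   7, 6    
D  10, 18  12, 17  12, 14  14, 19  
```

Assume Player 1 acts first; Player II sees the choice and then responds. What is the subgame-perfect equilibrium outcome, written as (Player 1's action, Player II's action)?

Solve by backward induction (Player 1 leads).
- A: BR = Z, leader payoff 4.
- B: BR = Z, leader payoff 0.
- C: BR = X, leader payoff 0.
- D: BR = Z, leader payoff 14.
Player 1's induced payoffs are 4, 0, 0, 14, so Player 1 commits to D. Subgame-perfect outcome: (D, Z) with payoffs (14, 19).

(D, Z)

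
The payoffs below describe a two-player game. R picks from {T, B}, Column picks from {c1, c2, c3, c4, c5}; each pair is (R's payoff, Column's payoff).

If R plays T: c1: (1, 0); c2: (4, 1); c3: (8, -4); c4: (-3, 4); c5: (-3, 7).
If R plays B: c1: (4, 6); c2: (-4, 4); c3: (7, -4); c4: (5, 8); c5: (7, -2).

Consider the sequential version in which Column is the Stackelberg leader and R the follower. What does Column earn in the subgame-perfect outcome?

8

Backward induction with Column moving first.
- c1 → R plays B (best of 1, 4); Column gets 6.
- c2 → R plays T (best of 4, -4); Column gets 1.
- c3 → R plays T (best of 8, 7); Column gets -4.
- c4 → R plays B (best of -3, 5); Column gets 8.
- c5 → R plays B (best of -3, 7); Column gets -2.
Among 6, 1, -4, 8, -2, the best is 8 at c4. Subgame-perfect outcome: (B, c4) with payoffs (5, 8).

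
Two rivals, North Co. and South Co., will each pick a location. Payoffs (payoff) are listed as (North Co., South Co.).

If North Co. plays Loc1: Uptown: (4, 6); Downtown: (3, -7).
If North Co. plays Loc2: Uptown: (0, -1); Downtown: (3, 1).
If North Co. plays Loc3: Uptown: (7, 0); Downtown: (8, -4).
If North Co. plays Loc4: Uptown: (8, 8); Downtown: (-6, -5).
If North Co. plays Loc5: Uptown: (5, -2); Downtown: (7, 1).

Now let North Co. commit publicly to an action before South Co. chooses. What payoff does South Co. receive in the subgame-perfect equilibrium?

South Co. best-responds to each possible North Co. move:
- Loc1 → South Co. plays Uptown (best of 6, -7); North Co. gets 4.
- Loc2 → South Co. plays Downtown (best of -1, 1); North Co. gets 3.
- Loc3 → South Co. plays Uptown (best of 0, -4); North Co. gets 7.
- Loc4 → South Co. plays Uptown (best of 8, -5); North Co. gets 8.
- Loc5 → South Co. plays Downtown (best of -2, 1); North Co. gets 7.
Among 4, 3, 7, 8, 7, the best is 8 at Loc4. Subgame-perfect outcome: (Loc4, Uptown) with payoffs (8, 8).

8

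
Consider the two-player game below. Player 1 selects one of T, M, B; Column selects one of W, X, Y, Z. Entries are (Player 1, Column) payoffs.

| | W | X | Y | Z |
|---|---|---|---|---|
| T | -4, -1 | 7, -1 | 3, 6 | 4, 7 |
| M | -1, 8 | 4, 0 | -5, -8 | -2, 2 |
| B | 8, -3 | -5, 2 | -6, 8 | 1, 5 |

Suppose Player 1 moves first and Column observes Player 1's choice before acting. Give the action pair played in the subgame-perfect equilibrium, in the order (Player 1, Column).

(T, Z)

Work backward from Column's decision.
- T: Column compares -1, -1, 6, 7 and picks Z; Player 1 would get 4.
- M: Column compares 8, 0, -8, 2 and picks W; Player 1 would get -1.
- B: Column compares -3, 2, 8, 5 and picks Y; Player 1 would get -6.
Maximizing over 4, -1, -6, Player 1 chooses T. Subgame-perfect outcome: (T, Z) with payoffs (4, 7).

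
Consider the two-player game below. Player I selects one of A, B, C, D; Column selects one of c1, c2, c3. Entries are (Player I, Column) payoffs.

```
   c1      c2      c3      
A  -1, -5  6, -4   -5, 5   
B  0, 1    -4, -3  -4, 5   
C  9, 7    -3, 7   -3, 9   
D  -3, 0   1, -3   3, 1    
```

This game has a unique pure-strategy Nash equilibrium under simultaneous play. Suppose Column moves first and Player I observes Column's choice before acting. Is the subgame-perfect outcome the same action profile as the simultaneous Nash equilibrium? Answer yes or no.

Backward induction with Column moving first.
- c1: Player I compares -1, 0, 9, -3 and picks C; Column would get 7.
- c2: Player I compares 6, -4, -3, 1 and picks A; Column would get -4.
- c3: Player I compares -5, -4, -3, 3 and picks D; Column would get 1.
Among 7, -4, 1, the best is 7 at c1. Subgame-perfect outcome: (C, c1) with payoffs (9, 7).
Now find the simultaneous Nash equilibrium.
Player I's best replies: c1→C; c2→A; c3→D.
Column's best replies: A→c3; B→c3; C→c3; D→c3.
Only (D, c3) has each player best-responding; Nash payoffs (3, 1).
Sequential outcome (C, c1) differs from the Nash profile (D, c3).

no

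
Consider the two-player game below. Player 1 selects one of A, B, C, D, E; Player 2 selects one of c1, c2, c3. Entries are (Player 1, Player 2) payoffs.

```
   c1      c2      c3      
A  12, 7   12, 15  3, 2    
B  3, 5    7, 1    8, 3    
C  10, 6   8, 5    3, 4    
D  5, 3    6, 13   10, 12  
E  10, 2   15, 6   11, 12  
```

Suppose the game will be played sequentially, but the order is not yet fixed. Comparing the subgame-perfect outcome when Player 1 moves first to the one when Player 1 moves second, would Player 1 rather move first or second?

If Player 1 leads: Player 2's best replies are A→c2, B→c1, C→c1, D→c2, E→c3; Player 1's induced payoffs 12, 3, 10, 6, 11; outcome (A, c2), payoffs (12, 15).
If Player 2 leads: Player 1's best replies are c1→A, c2→E, c3→E; Player 2's induced payoffs 7, 6, 12; outcome (E, c3), payoffs (11, 12).
Player 1 gets 12 moving first and 11 moving second, so Player 1 prefers to move first.

first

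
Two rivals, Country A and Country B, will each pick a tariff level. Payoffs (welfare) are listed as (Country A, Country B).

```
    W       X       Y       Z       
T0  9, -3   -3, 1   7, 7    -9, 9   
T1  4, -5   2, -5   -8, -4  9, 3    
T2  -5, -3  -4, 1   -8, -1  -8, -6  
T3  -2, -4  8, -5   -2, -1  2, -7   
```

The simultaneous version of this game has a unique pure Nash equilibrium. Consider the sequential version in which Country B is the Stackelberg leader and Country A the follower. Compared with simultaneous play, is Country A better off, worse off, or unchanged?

Work backward from Country A's decision.
- W: BR = T0, leader payoff -3.
- X: BR = T3, leader payoff -5.
- Y: BR = T0, leader payoff 7.
- Z: BR = T1, leader payoff 3.
Among -3, -5, 7, 3, the best is 7 at Y. Subgame-perfect outcome: (T0, Y) with payoffs (7, 7).
Under simultaneous play:
Country A's best replies: W→T0; X→T3; Y→T0; Z→T1.
Country B's best replies: T0→Z; T1→Z; T2→X; T3→Y.
The unique mutual best reply is (T1, Z), giving (9, 3).
Country A earns 7 sequentially versus 9 at the Nash outcome: worse off.

worse off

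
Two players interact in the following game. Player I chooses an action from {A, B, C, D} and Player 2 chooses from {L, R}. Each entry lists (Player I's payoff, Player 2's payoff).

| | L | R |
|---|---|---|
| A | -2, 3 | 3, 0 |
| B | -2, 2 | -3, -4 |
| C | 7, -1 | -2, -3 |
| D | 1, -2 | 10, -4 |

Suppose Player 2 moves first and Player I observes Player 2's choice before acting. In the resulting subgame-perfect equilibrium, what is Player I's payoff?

7

Solve by backward induction (Player 2 leads).
- L: Player I compares -2, -2, 7, 1 and picks C; Player 2 would get -1.
- R: Player I compares 3, -3, -2, 10 and picks D; Player 2 would get -4.
Among -1, -4, the best is -1 at L. Subgame-perfect outcome: (C, L) with payoffs (7, -1).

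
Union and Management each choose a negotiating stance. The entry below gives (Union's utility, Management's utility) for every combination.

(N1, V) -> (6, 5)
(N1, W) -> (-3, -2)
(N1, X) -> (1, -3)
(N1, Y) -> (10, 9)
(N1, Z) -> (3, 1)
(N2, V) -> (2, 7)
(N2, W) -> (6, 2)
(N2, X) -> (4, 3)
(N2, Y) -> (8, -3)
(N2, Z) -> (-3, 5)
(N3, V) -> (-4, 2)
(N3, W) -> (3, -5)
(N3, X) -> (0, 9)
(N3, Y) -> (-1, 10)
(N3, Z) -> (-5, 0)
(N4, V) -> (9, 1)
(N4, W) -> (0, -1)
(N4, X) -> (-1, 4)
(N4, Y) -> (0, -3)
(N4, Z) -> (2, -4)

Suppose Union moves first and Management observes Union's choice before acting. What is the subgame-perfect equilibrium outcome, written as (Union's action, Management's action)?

Work backward from Management's decision.
- N1: BR = Y, leader payoff 10.
- N2: BR = V, leader payoff 2.
- N3: BR = Y, leader payoff -1.
- N4: BR = X, leader payoff -1.
Maximizing over 10, 2, -1, -1, Union chooses N1. Subgame-perfect outcome: (N1, Y) with payoffs (10, 9).

(N1, Y)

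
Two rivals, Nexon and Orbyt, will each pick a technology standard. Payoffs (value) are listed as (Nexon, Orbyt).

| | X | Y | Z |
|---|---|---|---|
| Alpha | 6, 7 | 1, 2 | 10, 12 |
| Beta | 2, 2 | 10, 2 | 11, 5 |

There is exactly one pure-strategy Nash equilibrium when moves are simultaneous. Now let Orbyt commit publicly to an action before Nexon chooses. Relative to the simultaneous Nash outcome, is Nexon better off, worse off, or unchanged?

Backward induction with Orbyt moving first.
- X: BR = Alpha, leader payoff 7.
- Y: BR = Beta, leader payoff 2.
- Z: BR = Beta, leader payoff 5.
Maximizing over 7, 2, 5, Orbyt chooses X. Subgame-perfect outcome: (Alpha, X) with payoffs (6, 7).
Now find the simultaneous Nash equilibrium.
Nexon's best replies: X→Alpha; Y→Beta; Z→Beta.
Orbyt's best replies: Alpha→Z; Beta→Z.
The unique mutual best reply is (Beta, Z), giving (11, 5).
Nexon earns 6 sequentially versus 11 at the Nash outcome: worse off.

worse off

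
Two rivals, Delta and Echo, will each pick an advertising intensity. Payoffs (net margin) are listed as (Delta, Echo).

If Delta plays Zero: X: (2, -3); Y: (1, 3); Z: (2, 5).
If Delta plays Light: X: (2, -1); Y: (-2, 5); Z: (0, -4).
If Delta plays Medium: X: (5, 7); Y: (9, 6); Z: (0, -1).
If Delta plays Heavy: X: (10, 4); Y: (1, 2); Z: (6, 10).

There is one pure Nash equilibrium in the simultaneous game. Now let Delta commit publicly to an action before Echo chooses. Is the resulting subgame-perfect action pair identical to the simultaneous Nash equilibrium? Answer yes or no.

Work backward from Echo's decision.
- Zero → Echo plays Z (best of -3, 3, 5); Delta gets 2.
- Light → Echo plays Y (best of -1, 5, -4); Delta gets -2.
- Medium → Echo plays X (best of 7, 6, -1); Delta gets 5.
- Heavy → Echo plays Z (best of 4, 2, 10); Delta gets 6.
Among 2, -2, 5, 6, the best is 6 at Heavy. Subgame-perfect outcome: (Heavy, Z) with payoffs (6, 10).
Now find the simultaneous Nash equilibrium.
Delta's best replies: X→Heavy; Y→Medium; Z→Heavy.
Echo's best replies: Zero→Z; Light→Y; Medium→X; Heavy→Z.
Only (Heavy, Z) has each player best-responding; Nash payoffs (6, 10).
Sequential outcome (Heavy, Z) coincides with the Nash profile (Heavy, Z).

yes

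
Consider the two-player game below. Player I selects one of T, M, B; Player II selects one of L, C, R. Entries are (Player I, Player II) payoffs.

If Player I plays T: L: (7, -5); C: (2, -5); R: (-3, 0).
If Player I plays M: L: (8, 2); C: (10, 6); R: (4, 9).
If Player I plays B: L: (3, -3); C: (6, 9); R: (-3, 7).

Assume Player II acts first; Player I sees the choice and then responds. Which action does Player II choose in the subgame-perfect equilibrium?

Solve by backward induction (Player II leads).
- L: BR = M, leader payoff 2.
- C: BR = M, leader payoff 6.
- R: BR = M, leader payoff 9.
Maximizing over 2, 6, 9, Player II chooses R. Subgame-perfect outcome: (M, R) with payoffs (4, 9).

R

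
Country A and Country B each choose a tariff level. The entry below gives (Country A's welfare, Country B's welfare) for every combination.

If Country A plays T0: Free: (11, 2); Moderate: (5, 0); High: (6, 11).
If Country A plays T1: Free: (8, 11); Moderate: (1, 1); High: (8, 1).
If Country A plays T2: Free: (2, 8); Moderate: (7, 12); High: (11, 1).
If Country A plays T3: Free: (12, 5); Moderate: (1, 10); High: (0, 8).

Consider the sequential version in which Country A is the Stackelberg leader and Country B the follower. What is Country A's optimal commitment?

Backward induction with Country A moving first.
- T0 → Country B plays High (best of 2, 0, 11); Country A gets 6.
- T1 → Country B plays Free (best of 11, 1, 1); Country A gets 8.
- T2 → Country B plays Moderate (best of 8, 12, 1); Country A gets 7.
- T3 → Country B plays Moderate (best of 5, 10, 8); Country A gets 1.
Among 6, 8, 7, 1, the best is 8 at T1. Subgame-perfect outcome: (T1, Free) with payoffs (8, 11).

T1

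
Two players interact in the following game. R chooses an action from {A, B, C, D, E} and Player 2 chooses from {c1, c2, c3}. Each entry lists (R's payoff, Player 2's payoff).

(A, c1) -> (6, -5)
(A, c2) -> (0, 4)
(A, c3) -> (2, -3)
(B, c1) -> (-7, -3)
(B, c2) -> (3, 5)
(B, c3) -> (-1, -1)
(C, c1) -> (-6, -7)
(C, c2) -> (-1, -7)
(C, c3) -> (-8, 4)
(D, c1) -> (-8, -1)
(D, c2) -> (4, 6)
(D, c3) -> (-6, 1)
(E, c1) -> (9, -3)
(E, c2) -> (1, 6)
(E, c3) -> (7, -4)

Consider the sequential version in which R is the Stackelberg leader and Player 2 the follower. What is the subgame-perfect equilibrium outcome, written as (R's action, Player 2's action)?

(D, c2)

Player 2 best-responds to each possible R move:
- A: BR = c2, leader payoff 0.
- B: BR = c2, leader payoff 3.
- C: BR = c3, leader payoff -8.
- D: BR = c2, leader payoff 4.
- E: BR = c2, leader payoff 1.
Maximizing over 0, 3, -8, 4, 1, R chooses D. Subgame-perfect outcome: (D, c2) with payoffs (4, 6).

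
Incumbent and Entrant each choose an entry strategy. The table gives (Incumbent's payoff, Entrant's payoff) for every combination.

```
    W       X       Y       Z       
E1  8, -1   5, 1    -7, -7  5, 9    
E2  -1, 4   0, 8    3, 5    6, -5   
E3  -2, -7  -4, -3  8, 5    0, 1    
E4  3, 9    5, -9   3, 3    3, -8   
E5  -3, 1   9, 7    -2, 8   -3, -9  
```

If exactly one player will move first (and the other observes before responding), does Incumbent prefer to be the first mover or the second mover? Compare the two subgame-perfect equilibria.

second

If Incumbent leads: Entrant's best replies are E1→Z, E2→X, E3→Y, E4→W, E5→Y; Incumbent's induced payoffs 5, 0, 8, 3, -2; outcome (E3, Y), payoffs (8, 5).
If Entrant leads: Incumbent's best replies are W→E1, X→E5, Y→E3, Z→E2; Entrant's induced payoffs -1, 7, 5, -5; outcome (E5, X), payoffs (9, 7).
Incumbent gets 8 moving first and 9 moving second, so Incumbent prefers to move second.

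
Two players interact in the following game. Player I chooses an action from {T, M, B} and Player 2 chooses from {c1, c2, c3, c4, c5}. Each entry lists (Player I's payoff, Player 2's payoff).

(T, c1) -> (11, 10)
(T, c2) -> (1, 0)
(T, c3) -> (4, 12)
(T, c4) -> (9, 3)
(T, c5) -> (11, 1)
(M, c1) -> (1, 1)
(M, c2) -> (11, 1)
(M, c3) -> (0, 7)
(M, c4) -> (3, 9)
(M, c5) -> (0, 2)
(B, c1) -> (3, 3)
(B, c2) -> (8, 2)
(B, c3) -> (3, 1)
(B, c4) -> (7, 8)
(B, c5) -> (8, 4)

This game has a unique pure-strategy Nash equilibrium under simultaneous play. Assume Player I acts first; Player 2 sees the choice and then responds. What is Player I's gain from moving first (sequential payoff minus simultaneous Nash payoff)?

3

Backward induction with Player I moving first.
- T: BR = c3, leader payoff 4.
- M: BR = c4, leader payoff 3.
- B: BR = c4, leader payoff 7.
Among 4, 3, 7, the best is 7 at B. Subgame-perfect outcome: (B, c4) with payoffs (7, 8).
Now find the simultaneous Nash equilibrium.
Player I's best replies: c1→T; c2→M; c3→T; c4→T; c5→T.
Player 2's best replies: T→c3; M→c4; B→c4.
The unique mutual best reply is (T, c3), giving (4, 12).
Player I's commitment gain: 7 − 4 = 3.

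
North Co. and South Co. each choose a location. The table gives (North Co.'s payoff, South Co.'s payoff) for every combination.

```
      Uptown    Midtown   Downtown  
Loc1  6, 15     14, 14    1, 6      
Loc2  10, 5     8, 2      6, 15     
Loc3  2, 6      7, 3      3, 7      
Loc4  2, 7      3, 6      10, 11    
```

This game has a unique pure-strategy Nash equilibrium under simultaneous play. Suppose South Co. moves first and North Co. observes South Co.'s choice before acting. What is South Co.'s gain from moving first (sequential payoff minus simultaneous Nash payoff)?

Work backward from North Co.'s decision.
- Uptown: BR = Loc2, leader payoff 5.
- Midtown: BR = Loc1, leader payoff 14.
- Downtown: BR = Loc4, leader payoff 11.
Among 5, 14, 11, the best is 14 at Midtown. Subgame-perfect outcome: (Loc1, Midtown) with payoffs (14, 14).
Under simultaneous play:
North Co.'s best replies: Uptown→Loc2; Midtown→Loc1; Downtown→Loc4.
South Co.'s best replies: Loc1→Uptown; Loc2→Downtown; Loc3→Downtown; Loc4→Downtown.
The unique mutual best reply is (Loc4, Downtown), giving (10, 11).
South Co.'s commitment gain: 14 − 11 = 3.

3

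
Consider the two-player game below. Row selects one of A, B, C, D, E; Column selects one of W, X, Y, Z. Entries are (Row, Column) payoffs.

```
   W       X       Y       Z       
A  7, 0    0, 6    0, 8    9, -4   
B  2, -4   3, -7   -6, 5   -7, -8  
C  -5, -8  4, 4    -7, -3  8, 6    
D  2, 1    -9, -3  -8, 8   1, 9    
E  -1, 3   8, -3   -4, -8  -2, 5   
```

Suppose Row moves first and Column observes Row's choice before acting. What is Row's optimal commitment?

C

Backward induction with Row moving first.
- A: Column compares 0, 6, 8, -4 and picks Y; Row would get 0.
- B: Column compares -4, -7, 5, -8 and picks Y; Row would get -6.
- C: Column compares -8, 4, -3, 6 and picks Z; Row would get 8.
- D: Column compares 1, -3, 8, 9 and picks Z; Row would get 1.
- E: Column compares 3, -3, -8, 5 and picks Z; Row would get -2.
Maximizing over 0, -6, 8, 1, -2, Row chooses C. Subgame-perfect outcome: (C, Z) with payoffs (8, 6).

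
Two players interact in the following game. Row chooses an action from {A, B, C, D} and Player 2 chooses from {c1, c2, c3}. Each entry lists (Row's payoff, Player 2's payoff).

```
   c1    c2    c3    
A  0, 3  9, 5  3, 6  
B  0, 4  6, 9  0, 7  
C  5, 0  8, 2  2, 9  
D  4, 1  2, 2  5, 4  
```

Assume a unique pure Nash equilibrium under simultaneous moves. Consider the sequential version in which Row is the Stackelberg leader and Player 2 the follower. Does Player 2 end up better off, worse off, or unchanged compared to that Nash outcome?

Backward induction with Row moving first.
- A → Player 2 plays c3 (best of 3, 5, 6); Row gets 3.
- B → Player 2 plays c2 (best of 4, 9, 7); Row gets 6.
- C → Player 2 plays c3 (best of 0, 2, 9); Row gets 2.
- D → Player 2 plays c3 (best of 1, 2, 4); Row gets 5.
Maximizing over 3, 6, 2, 5, Row chooses B. Subgame-perfect outcome: (B, c2) with payoffs (6, 9).
Now find the simultaneous Nash equilibrium.
Row's best replies: c1→C; c2→A; c3→D.
Player 2's best replies: A→c3; B→c2; C→c3; D→c3.
Only (D, c3) has each player best-responding; Nash payoffs (5, 4).
Player 2 earns 9 sequentially versus 4 at the Nash outcome: better off.

better off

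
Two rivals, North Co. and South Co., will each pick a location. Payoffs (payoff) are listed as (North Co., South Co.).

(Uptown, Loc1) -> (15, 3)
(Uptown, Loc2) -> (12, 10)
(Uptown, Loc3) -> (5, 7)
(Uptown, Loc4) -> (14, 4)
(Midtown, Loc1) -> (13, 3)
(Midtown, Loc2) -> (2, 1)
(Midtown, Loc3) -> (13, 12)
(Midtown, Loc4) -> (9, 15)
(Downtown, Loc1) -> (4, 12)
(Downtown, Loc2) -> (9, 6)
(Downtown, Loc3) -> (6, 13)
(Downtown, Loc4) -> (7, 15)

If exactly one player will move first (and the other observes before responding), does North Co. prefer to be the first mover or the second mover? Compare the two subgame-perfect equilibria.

If North Co. leads: South Co.'s best replies are Uptown→Loc2, Midtown→Loc4, Downtown→Loc4; North Co.'s induced payoffs 12, 9, 7; outcome (Uptown, Loc2), payoffs (12, 10).
If South Co. leads: North Co.'s best replies are Loc1→Uptown, Loc2→Uptown, Loc3→Midtown, Loc4→Uptown; South Co.'s induced payoffs 3, 10, 12, 4; outcome (Midtown, Loc3), payoffs (13, 12).
North Co. gets 12 moving first and 13 moving second, so North Co. prefers to move second.

second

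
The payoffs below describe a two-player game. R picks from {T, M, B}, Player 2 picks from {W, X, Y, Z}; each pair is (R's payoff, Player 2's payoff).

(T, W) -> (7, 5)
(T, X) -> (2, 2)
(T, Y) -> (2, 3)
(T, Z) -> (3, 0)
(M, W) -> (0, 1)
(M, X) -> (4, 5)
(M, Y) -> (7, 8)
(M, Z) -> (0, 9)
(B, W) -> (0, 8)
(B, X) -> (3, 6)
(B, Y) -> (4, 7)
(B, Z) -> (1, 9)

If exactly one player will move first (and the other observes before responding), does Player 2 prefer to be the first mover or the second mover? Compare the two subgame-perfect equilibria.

If R leads: Player 2's best replies are T→W, M→Z, B→Z; R's induced payoffs 7, 0, 1; outcome (T, W), payoffs (7, 5).
If Player 2 leads: R's best replies are W→T, X→M, Y→M, Z→T; Player 2's induced payoffs 5, 5, 8, 0; outcome (M, Y), payoffs (7, 8).
Player 2 gets 8 moving first and 5 moving second, so Player 2 prefers to move first.

first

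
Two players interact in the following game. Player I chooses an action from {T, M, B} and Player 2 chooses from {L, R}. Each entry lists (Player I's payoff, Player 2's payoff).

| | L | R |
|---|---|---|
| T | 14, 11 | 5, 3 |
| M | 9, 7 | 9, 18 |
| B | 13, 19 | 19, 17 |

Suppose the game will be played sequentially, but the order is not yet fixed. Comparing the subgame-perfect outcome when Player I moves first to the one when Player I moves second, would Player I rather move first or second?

If Player I leads: Player 2's best replies are T→L, M→R, B→L; Player I's induced payoffs 14, 9, 13; outcome (T, L), payoffs (14, 11).
If Player 2 leads: Player I's best replies are L→T, R→B; Player 2's induced payoffs 11, 17; outcome (B, R), payoffs (19, 17).
Player I gets 14 moving first and 19 moving second, so Player I prefers to move second.

second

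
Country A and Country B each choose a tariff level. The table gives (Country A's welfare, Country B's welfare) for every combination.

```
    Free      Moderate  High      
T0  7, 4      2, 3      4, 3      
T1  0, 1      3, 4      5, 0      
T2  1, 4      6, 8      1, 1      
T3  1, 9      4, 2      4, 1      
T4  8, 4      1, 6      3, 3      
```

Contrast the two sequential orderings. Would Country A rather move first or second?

If Country A leads: Country B's best replies are T0→Free, T1→Moderate, T2→Moderate, T3→Free, T4→Moderate; Country A's induced payoffs 7, 3, 6, 1, 1; outcome (T0, Free), payoffs (7, 4).
If Country B leads: Country A's best replies are Free→T4, Moderate→T2, High→T1; Country B's induced payoffs 4, 8, 0; outcome (T2, Moderate), payoffs (6, 8).
Country A gets 7 moving first and 6 moving second, so Country A prefers to move first.

first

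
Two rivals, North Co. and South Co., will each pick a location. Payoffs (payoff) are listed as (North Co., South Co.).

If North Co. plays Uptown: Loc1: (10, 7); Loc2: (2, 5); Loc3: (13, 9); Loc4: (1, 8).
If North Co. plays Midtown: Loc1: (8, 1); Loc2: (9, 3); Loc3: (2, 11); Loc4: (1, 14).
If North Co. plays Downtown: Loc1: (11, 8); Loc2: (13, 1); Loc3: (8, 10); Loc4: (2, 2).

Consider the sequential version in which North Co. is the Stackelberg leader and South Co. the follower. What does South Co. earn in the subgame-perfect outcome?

Work backward from South Co.'s decision.
- Uptown → South Co. plays Loc3 (best of 7, 5, 9, 8); North Co. gets 13.
- Midtown → South Co. plays Loc4 (best of 1, 3, 11, 14); North Co. gets 1.
- Downtown → South Co. plays Loc3 (best of 8, 1, 10, 2); North Co. gets 8.
North Co.'s induced payoffs are 13, 1, 8, so North Co. commits to Uptown. Subgame-perfect outcome: (Uptown, Loc3) with payoffs (13, 9).

9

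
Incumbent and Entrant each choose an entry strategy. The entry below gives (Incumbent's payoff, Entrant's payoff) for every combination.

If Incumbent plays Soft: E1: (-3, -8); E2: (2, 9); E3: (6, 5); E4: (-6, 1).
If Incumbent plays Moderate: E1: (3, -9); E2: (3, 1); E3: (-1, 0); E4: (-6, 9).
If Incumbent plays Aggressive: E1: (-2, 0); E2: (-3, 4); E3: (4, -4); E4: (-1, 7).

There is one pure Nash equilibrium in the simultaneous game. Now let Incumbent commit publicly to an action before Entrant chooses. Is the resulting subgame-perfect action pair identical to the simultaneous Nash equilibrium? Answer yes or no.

no

Work backward from Entrant's decision.
- Soft: BR = E2, leader payoff 2.
- Moderate: BR = E4, leader payoff -6.
- Aggressive: BR = E4, leader payoff -1.
Maximizing over 2, -6, -1, Incumbent chooses Soft. Subgame-perfect outcome: (Soft, E2) with payoffs (2, 9).
Now find the simultaneous Nash equilibrium.
Incumbent's best replies: E1→Moderate; E2→Moderate; E3→Soft; E4→Aggressive.
Entrant's best replies: Soft→E2; Moderate→E4; Aggressive→E4.
Only (Aggressive, E4) has each player best-responding; Nash payoffs (-1, 7).
Sequential outcome (Soft, E2) differs from the Nash profile (Aggressive, E4).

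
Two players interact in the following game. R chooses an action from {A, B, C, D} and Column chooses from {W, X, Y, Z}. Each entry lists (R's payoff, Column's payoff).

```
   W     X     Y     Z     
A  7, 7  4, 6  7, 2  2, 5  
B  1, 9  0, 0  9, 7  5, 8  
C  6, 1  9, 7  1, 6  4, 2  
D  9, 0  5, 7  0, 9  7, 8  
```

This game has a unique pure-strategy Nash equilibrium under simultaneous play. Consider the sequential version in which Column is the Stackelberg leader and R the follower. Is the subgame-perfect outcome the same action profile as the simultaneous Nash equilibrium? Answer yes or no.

Work backward from R's decision.
- W → R plays D (best of 7, 1, 6, 9); Column gets 0.
- X → R plays C (best of 4, 0, 9, 5); Column gets 7.
- Y → R plays B (best of 7, 9, 1, 0); Column gets 7.
- Z → R plays D (best of 2, 5, 4, 7); Column gets 8.
Column's induced payoffs are 0, 7, 7, 8, so Column commits to Z. Subgame-perfect outcome: (D, Z) with payoffs (7, 8).
Under simultaneous play:
R's best replies: W→D; X→C; Y→B; Z→D.
Column's best replies: A→W; B→W; C→X; D→Y.
Only (C, X) has each player best-responding; Nash payoffs (9, 7).
Sequential outcome (D, Z) differs from the Nash profile (C, X).

no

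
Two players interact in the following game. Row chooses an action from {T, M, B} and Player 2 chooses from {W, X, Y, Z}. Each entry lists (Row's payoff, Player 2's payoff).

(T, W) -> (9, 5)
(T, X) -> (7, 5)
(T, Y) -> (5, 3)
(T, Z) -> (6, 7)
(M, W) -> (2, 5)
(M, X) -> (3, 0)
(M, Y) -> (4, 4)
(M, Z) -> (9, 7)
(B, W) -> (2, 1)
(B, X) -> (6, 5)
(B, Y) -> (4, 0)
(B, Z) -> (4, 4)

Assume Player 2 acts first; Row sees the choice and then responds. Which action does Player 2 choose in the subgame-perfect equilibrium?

Work backward from Row's decision.
- W → Row plays T (best of 9, 2, 2); Player 2 gets 5.
- X → Row plays T (best of 7, 3, 6); Player 2 gets 5.
- Y → Row plays T (best of 5, 4, 4); Player 2 gets 3.
- Z → Row plays M (best of 6, 9, 4); Player 2 gets 7.
Player 2's induced payoffs are 5, 5, 3, 7, so Player 2 commits to Z. Subgame-perfect outcome: (M, Z) with payoffs (9, 7).

Z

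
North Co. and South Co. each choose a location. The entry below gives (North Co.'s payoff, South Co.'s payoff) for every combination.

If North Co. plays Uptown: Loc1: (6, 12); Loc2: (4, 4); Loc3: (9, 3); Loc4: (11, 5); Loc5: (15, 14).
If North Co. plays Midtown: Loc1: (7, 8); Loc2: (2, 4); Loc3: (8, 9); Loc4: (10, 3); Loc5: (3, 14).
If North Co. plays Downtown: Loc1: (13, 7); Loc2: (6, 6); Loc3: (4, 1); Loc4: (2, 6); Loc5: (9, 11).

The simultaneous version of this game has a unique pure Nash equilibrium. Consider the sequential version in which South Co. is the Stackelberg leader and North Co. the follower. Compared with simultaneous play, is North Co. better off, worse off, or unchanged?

unchanged

North Co. best-responds to each possible South Co. move:
- Loc1: North Co. compares 6, 7, 13 and picks Downtown; South Co. would get 7.
- Loc2: North Co. compares 4, 2, 6 and picks Downtown; South Co. would get 6.
- Loc3: North Co. compares 9, 8, 4 and picks Uptown; South Co. would get 3.
- Loc4: North Co. compares 11, 10, 2 and picks Uptown; South Co. would get 5.
- Loc5: North Co. compares 15, 3, 9 and picks Uptown; South Co. would get 14.
South Co.'s induced payoffs are 7, 6, 3, 5, 14, so South Co. commits to Loc5. Subgame-perfect outcome: (Uptown, Loc5) with payoffs (15, 14).
Under simultaneous play:
North Co.'s best replies: Loc1→Downtown; Loc2→Downtown; Loc3→Uptown; Loc4→Uptown; Loc5→Uptown.
South Co.'s best replies: Uptown→Loc5; Midtown→Loc5; Downtown→Loc5.
Only (Uptown, Loc5) has each player best-responding; Nash payoffs (15, 14).
North Co. earns 15 sequentially versus 15 at the Nash outcome: unchanged.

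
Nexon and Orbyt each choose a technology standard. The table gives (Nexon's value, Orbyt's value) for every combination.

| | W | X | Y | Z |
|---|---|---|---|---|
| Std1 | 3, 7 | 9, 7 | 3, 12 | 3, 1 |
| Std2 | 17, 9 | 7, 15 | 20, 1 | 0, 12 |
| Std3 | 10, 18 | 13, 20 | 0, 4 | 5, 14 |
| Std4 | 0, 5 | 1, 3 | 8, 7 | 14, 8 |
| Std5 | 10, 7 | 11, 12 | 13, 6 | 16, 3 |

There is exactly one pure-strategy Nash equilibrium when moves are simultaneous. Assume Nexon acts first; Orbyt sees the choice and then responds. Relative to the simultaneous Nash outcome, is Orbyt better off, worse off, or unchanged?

worse off

Work backward from Orbyt's decision.
- Std1: BR = Y, leader payoff 3.
- Std2: BR = X, leader payoff 7.
- Std3: BR = X, leader payoff 13.
- Std4: BR = Z, leader payoff 14.
- Std5: BR = X, leader payoff 11.
Nexon's induced payoffs are 3, 7, 13, 14, 11, so Nexon commits to Std4. Subgame-perfect outcome: (Std4, Z) with payoffs (14, 8).
Under simultaneous play:
Nexon's best replies: W→Std2; X→Std3; Y→Std2; Z→Std5.
Orbyt's best replies: Std1→Y; Std2→X; Std3→X; Std4→Z; Std5→X.
Only (Std3, X) has each player best-responding; Nash payoffs (13, 20).
Orbyt earns 8 sequentially versus 20 at the Nash outcome: worse off.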